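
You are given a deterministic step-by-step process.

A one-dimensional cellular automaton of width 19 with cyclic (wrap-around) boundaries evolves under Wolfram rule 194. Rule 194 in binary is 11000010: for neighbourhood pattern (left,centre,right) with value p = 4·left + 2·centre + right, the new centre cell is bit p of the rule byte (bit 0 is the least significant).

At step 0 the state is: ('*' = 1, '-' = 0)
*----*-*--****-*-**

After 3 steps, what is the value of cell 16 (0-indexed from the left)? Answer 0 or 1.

1

k=0  *----*-*--****-*-**
k=1  *---*----*-***----*
k=2  *--*----*---**---*-
k=3  --*----*---*-*--*--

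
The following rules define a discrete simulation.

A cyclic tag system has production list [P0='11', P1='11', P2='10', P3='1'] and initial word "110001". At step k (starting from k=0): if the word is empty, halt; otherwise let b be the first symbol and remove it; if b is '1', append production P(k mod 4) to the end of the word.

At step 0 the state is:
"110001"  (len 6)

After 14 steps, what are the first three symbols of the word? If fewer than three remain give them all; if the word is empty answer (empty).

step 0: "110001"  (len 6)
step 1: "1000111"  (len 7)
step 2: "00011111"  (len 8)
step 3: "0011111"  (len 7)
step 4: "011111"  (len 6)
step 5: "11111"  (len 5)
step 6: "111111"  (len 6)
step 7: "1111110"  (len 7)
step 8: "1111101"  (len 7)
step 9: "11110111"  (len 8)
step 10: "111011111"  (len 9)
step 11: "1101111110"  (len 10)
step 12: "1011111101"  (len 10)
step 13: "01111110111"  (len 11)
step 14: "1111110111"  (len 10)

111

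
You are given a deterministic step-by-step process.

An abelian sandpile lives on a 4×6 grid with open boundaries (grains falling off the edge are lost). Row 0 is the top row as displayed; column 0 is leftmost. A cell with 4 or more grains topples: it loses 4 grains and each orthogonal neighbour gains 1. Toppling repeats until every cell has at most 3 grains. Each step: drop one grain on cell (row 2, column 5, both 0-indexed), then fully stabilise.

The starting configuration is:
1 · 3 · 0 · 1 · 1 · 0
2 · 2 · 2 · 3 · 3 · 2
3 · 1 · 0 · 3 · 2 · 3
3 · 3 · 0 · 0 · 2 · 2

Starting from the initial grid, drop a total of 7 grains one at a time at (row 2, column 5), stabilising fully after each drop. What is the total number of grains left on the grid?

42

[0] 1 · 3 · 0 · 1 · 1 · 0
2 · 2 · 2 · 3 · 3 · 2
3 · 1 · 0 · 3 · 2 · 3
3 · 3 · 0 · 0 · 2 · 2
[1] 1 · 3 · 0 · 1 · 1 · 0
2 · 2 · 2 · 3 · 3 · 3
3 · 1 · 0 · 3 · 3 · 0
3 · 3 · 0 · 0 · 2 · 3
[2] 1 · 3 · 0 · 1 · 1 · 0
2 · 2 · 2 · 3 · 3 · 3
3 · 1 · 0 · 3 · 3 · 1
3 · 3 · 0 · 0 · 2 · 3
[3] 1 · 3 · 0 · 1 · 1 · 0
2 · 2 · 2 · 3 · 3 · 3
3 · 1 · 0 · 3 · 3 · 2
3 · 3 · 0 · 0 · 2 · 3
[4] 1 · 3 · 0 · 1 · 1 · 0
2 · 2 · 2 · 3 · 3 · 3
3 · 1 · 0 · 3 · 3 · 3
3 · 3 · 0 · 0 · 2 · 3
[5] 1 · 3 · 0 · 2 · 2 · 1
2 · 2 · 3 · 1 · 2 · 1
3 · 1 · 1 · 1 · 3 · 3
3 · 3 · 0 · 2 · 0 · 1
[6] 1 · 3 · 0 · 2 · 2 · 1
2 · 2 · 3 · 1 · 3 · 2
3 · 1 · 1 · 2 · 0 · 1
3 · 3 · 0 · 2 · 1 · 2
[7] 1 · 3 · 0 · 2 · 2 · 1
2 · 2 · 3 · 1 · 3 · 2
3 · 1 · 1 · 2 · 0 · 2
3 · 3 · 0 · 2 · 1 · 2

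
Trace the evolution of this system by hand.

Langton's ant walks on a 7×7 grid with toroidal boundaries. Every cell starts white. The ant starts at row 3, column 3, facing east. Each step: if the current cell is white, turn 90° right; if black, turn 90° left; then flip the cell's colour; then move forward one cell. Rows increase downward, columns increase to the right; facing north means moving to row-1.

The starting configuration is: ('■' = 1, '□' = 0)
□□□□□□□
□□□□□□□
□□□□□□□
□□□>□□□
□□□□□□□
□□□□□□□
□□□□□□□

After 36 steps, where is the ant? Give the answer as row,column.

3,6

k=0  □□□□□□□
□□□□□□□
□□□□□□□
□□□>□□□
□□□□□□□
□□□□□□□
□□□□□□□
k=1  □□□□□□□
□□□□□□□
□□□□□□□
□□□■□□□
□□□v□□□
□□□□□□□
□□□□□□□
k=2  □□□□□□□
□□□□□□□
□□□□□□□
□□□■□□□
□□<■□□□
□□□□□□□
□□□□□□□
k=3  □□□□□□□
□□□□□□□
□□□□□□□
□□^■□□□
□□■■□□□
□□□□□□□
□□□□□□□
k=4  □□□□□□□
□□□□□□□
□□□□□□□
□□■>□□□
□□■■□□□
□□□□□□□
□□□□□□□
k=5  □□□□□□□
□□□□□□□
□□□^□□□
□□■□□□□
□□■■□□□
□□□□□□□
□□□□□□□
k=6  □□□□□□□
□□□□□□□
□□□■>□□
□□■□□□□
□□■■□□□
□□□□□□□
□□□□□□□
k=7  □□□□□□□
□□□□□□□
□□□■■□□
□□■□v□□
□□■■□□□
□□□□□□□
□□□□□□□
k=8  □□□□□□□
□□□□□□□
□□□■■□□
□□■<■□□
□□■■□□□
□□□□□□□
□□□□□□□
k=9  □□□□□□□
□□□□□□□
□□□^■□□
□□■■■□□
□□■■□□□
□□□□□□□
□□□□□□□
k=10  □□□□□□□
□□□□□□□
□□<□■□□
□□■■■□□
□□■■□□□
□□□□□□□
□□□□□□□
k=11  □□□□□□□
□□^□□□□
□□■□■□□
□□■■■□□
□□■■□□□
□□□□□□□
□□□□□□□
k=12  □□□□□□□
□□■>□□□
□□■□■□□
□□■■■□□
□□■■□□□
□□□□□□□
□□□□□□□
k=13  □□□□□□□
□□■■□□□
□□■v■□□
□□■■■□□
□□■■□□□
□□□□□□□
□□□□□□□
k=14  □□□□□□□
□□■■□□□
□□<■■□□
□□■■■□□
□□■■□□□
□□□□□□□
□□□□□□□
k=15  □□□□□□□
□□■■□□□
□□□■■□□
□□v■■□□
□□■■□□□
□□□□□□□
□□□□□□□
k=16  □□□□□□□
□□■■□□□
□□□■■□□
□□□>■□□
□□■■□□□
□□□□□□□
□□□□□□□
k=17  □□□□□□□
□□■■□□□
□□□^■□□
□□□□■□□
□□■■□□□
□□□□□□□
□□□□□□□
k=18  □□□□□□□
□□■■□□□
□□<□■□□
□□□□■□□
□□■■□□□
□□□□□□□
□□□□□□□
k=19  □□□□□□□
□□^■□□□
□□■□■□□
□□□□■□□
□□■■□□□
□□□□□□□
□□□□□□□
k=20  □□□□□□□
□<□■□□□
□□■□■□□
□□□□■□□
□□■■□□□
□□□□□□□
□□□□□□□
k=21  □^□□□□□
□■□■□□□
□□■□■□□
□□□□■□□
□□■■□□□
□□□□□□□
□□□□□□□
k=22  □■>□□□□
□■□■□□□
□□■□■□□
□□□□■□□
□□■■□□□
□□□□□□□
□□□□□□□
k=23  □■■□□□□
□■v■□□□
□□■□■□□
□□□□■□□
□□■■□□□
□□□□□□□
□□□□□□□
k=24  □■■□□□□
□<■■□□□
□□■□■□□
□□□□■□□
□□■■□□□
□□□□□□□
□□□□□□□
k=25  □■■□□□□
□□■■□□□
□v■□■□□
□□□□■□□
□□■■□□□
□□□□□□□
□□□□□□□
k=26  □■■□□□□
□□■■□□□
<■■□■□□
□□□□■□□
□□■■□□□
□□□□□□□
□□□□□□□
k=27  □■■□□□□
^□■■□□□
■■■□■□□
□□□□■□□
□□■■□□□
□□□□□□□
□□□□□□□
k=28  □■■□□□□
■>■■□□□
■■■□■□□
□□□□■□□
□□■■□□□
□□□□□□□
□□□□□□□
k=29  □■■□□□□
■■■■□□□
■v■□■□□
□□□□■□□
□□■■□□□
□□□□□□□
□□□□□□□
k=30  □■■□□□□
■■■■□□□
■□>□■□□
□□□□■□□
□□■■□□□
□□□□□□□
□□□□□□□
k=31  □■■□□□□
■■^■□□□
■□□□■□□
□□□□■□□
□□■■□□□
□□□□□□□
□□□□□□□
k=32  □■■□□□□
■<□■□□□
■□□□■□□
□□□□■□□
□□■■□□□
□□□□□□□
□□□□□□□
k=33  □■■□□□□
■□□■□□□
■v□□■□□
□□□□■□□
□□■■□□□
□□□□□□□
□□□□□□□
k=34  □■■□□□□
■□□■□□□
<■□□■□□
□□□□■□□
□□■■□□□
□□□□□□□
□□□□□□□
k=35  □■■□□□□
■□□■□□□
□■□□■□□
v□□□■□□
□□■■□□□
□□□□□□□
□□□□□□□
k=36  □■■□□□□
■□□■□□□
□■□□■□□
■□□□■□<
□□■■□□□
□□□□□□□
□□□□□□□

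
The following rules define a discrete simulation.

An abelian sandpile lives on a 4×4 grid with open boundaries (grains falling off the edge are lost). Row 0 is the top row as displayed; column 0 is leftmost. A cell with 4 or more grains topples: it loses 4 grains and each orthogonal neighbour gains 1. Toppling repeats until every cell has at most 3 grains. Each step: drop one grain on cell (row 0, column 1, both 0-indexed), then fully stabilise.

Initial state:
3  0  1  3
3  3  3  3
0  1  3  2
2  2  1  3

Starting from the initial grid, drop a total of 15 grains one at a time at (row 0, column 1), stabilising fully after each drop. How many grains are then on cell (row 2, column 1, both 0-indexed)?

0) 3  0  1  3
3  3  3  3
0  1  3  2
2  2  1  3
1) 3  1  1  3
3  3  3  3
0  1  3  2
2  2  1  3
2) 3  2  1  3
3  3  3  3
0  1  3  2
2  2  1  3
3) 3  3  1  3
3  3  3  3
0  1  3  2
2  2  1  3
4) 1  3  0  1
1  2  3  2
1  3  1  1
2  2  3  0
5) 2  0  1  1
1  3  3  2
1  3  1  1
2  2  3  0
6) 2  1  1  1
1  3  3  2
1  3  1  1
2  2  3  0
7) 2  2  1  1
1  3  3  2
1  3  1  1
2  2  3  0
8) 2  3  1  1
1  3  3  2
1  3  1  1
2  2  3  0
9) 3  1  3  1
2  2  0  3
2  0  3  1
2  3  3  0
10) 3  2  3  1
2  2  0  3
2  0  3  1
2  3  3  0
11) 3  3  3  1
2  2  0  3
2  0  3  1
2  3  3  0
12) 0  2  0  2
3  3  1  3
2  0  3  1
2  3  3  0
13) 0  3  0  2
3  3  1  3
2  0  3  1
2  3  3  0
14) 2  1  1  2
0  1  2  3
3  1  3  1
2  3  3  0
15) 2  2  1  2
0  1  2  3
3  1  3  1
2  3  3  0

1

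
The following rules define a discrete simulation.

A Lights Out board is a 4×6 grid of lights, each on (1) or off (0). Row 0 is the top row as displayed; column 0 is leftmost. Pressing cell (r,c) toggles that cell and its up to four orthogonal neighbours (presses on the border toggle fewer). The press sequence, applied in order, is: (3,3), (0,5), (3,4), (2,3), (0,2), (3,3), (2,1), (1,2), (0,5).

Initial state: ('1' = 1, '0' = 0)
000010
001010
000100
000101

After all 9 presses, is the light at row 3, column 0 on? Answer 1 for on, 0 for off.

gen 0: 000010
001010
000100
000101
gen 1: 000010
001010
000000
001011
gen 2: 000001
001011
000000
001011
gen 3: 000001
001011
000010
001100
gen 4: 000001
001111
001100
001000
gen 5: 011101
000111
001100
001000
gen 6: 011101
000111
001000
000110
gen 7: 011101
010111
110000
010110
gen 8: 010101
001011
111000
010110
gen 9: 010110
001010
111000
010110

0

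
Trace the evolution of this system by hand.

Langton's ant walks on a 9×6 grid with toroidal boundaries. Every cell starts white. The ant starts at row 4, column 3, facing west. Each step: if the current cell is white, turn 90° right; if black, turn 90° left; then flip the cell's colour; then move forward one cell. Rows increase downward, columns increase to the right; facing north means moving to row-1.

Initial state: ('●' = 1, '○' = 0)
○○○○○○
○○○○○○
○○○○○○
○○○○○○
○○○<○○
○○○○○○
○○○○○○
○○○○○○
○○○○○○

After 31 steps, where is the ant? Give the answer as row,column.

step 0: ○○○○○○
○○○○○○
○○○○○○
○○○○○○
○○○<○○
○○○○○○
○○○○○○
○○○○○○
○○○○○○
step 1: ○○○○○○
○○○○○○
○○○○○○
○○○^○○
○○○●○○
○○○○○○
○○○○○○
○○○○○○
○○○○○○
step 2: ○○○○○○
○○○○○○
○○○○○○
○○○●>○
○○○●○○
○○○○○○
○○○○○○
○○○○○○
○○○○○○
step 3: ○○○○○○
○○○○○○
○○○○○○
○○○●●○
○○○●v○
○○○○○○
○○○○○○
○○○○○○
○○○○○○
step 4: ○○○○○○
○○○○○○
○○○○○○
○○○●●○
○○○<●○
○○○○○○
○○○○○○
○○○○○○
○○○○○○
step 5: ○○○○○○
○○○○○○
○○○○○○
○○○●●○
○○○○●○
○○○v○○
○○○○○○
○○○○○○
○○○○○○
step 6: ○○○○○○
○○○○○○
○○○○○○
○○○●●○
○○○○●○
○○<●○○
○○○○○○
○○○○○○
○○○○○○
step 7: ○○○○○○
○○○○○○
○○○○○○
○○○●●○
○○^○●○
○○●●○○
○○○○○○
○○○○○○
○○○○○○
step 8: ○○○○○○
○○○○○○
○○○○○○
○○○●●○
○○●>●○
○○●●○○
○○○○○○
○○○○○○
○○○○○○
step 9: ○○○○○○
○○○○○○
○○○○○○
○○○●●○
○○●●●○
○○●v○○
○○○○○○
○○○○○○
○○○○○○
step 10: ○○○○○○
○○○○○○
○○○○○○
○○○●●○
○○●●●○
○○●○>○
○○○○○○
○○○○○○
○○○○○○
step 11: ○○○○○○
○○○○○○
○○○○○○
○○○●●○
○○●●●○
○○●○●○
○○○○v○
○○○○○○
○○○○○○
step 12: ○○○○○○
○○○○○○
○○○○○○
○○○●●○
○○●●●○
○○●○●○
○○○<●○
○○○○○○
○○○○○○
step 13: ○○○○○○
○○○○○○
○○○○○○
○○○●●○
○○●●●○
○○●^●○
○○○●●○
○○○○○○
○○○○○○
step 14: ○○○○○○
○○○○○○
○○○○○○
○○○●●○
○○●●●○
○○●●>○
○○○●●○
○○○○○○
○○○○○○
step 15: ○○○○○○
○○○○○○
○○○○○○
○○○●●○
○○●●^○
○○●●○○
○○○●●○
○○○○○○
○○○○○○
step 16: ○○○○○○
○○○○○○
○○○○○○
○○○●●○
○○●<○○
○○●●○○
○○○●●○
○○○○○○
○○○○○○
step 17: ○○○○○○
○○○○○○
○○○○○○
○○○●●○
○○●○○○
○○●v○○
○○○●●○
○○○○○○
○○○○○○
step 18: ○○○○○○
○○○○○○
○○○○○○
○○○●●○
○○●○○○
○○●○>○
○○○●●○
○○○○○○
○○○○○○
step 19: ○○○○○○
○○○○○○
○○○○○○
○○○●●○
○○●○○○
○○●○●○
○○○●v○
○○○○○○
○○○○○○
step 20: ○○○○○○
○○○○○○
○○○○○○
○○○●●○
○○●○○○
○○●○●○
○○○●○>
○○○○○○
○○○○○○
step 21: ○○○○○○
○○○○○○
○○○○○○
○○○●●○
○○●○○○
○○●○●○
○○○●○●
○○○○○v
○○○○○○
step 22: ○○○○○○
○○○○○○
○○○○○○
○○○●●○
○○●○○○
○○●○●○
○○○●○●
○○○○<●
○○○○○○
step 23: ○○○○○○
○○○○○○
○○○○○○
○○○●●○
○○●○○○
○○●○●○
○○○●^●
○○○○●●
○○○○○○
step 24: ○○○○○○
○○○○○○
○○○○○○
○○○●●○
○○●○○○
○○●○●○
○○○●●>
○○○○●●
○○○○○○
step 25: ○○○○○○
○○○○○○
○○○○○○
○○○●●○
○○●○○○
○○●○●^
○○○●●○
○○○○●●
○○○○○○
step 26: ○○○○○○
○○○○○○
○○○○○○
○○○●●○
○○●○○○
>○●○●●
○○○●●○
○○○○●●
○○○○○○
step 27: ○○○○○○
○○○○○○
○○○○○○
○○○●●○
○○●○○○
●○●○●●
v○○●●○
○○○○●●
○○○○○○
step 28: ○○○○○○
○○○○○○
○○○○○○
○○○●●○
○○●○○○
●○●○●●
●○○●●<
○○○○●●
○○○○○○
step 29: ○○○○○○
○○○○○○
○○○○○○
○○○●●○
○○●○○○
●○●○●^
●○○●●●
○○○○●●
○○○○○○
step 30: ○○○○○○
○○○○○○
○○○○○○
○○○●●○
○○●○○○
●○●○<○
●○○●●●
○○○○●●
○○○○○○
step 31: ○○○○○○
○○○○○○
○○○○○○
○○○●●○
○○●○○○
●○●○○○
●○○●v●
○○○○●●
○○○○○○

6,4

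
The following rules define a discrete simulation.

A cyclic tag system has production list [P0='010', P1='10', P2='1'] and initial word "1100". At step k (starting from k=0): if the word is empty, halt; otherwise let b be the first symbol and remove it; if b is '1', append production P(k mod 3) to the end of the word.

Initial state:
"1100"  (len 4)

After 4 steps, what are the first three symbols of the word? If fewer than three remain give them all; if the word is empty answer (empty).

010

[0] "1100"  (len 4)
[1] "100010"  (len 6)
[2] "0001010"  (len 7)
[3] "001010"  (len 6)
[4] "01010"  (len 5)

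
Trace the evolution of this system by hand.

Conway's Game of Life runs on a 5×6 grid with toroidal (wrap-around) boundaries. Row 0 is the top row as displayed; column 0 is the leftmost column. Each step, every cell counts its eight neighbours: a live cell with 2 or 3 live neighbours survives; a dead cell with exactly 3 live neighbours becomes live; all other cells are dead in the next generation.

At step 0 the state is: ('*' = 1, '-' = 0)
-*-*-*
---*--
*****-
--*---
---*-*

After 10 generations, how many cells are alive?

0) -*-*-*
---*--
*****-
--*---
---*-*
1) *--*--
-----*
-*--*-
*----*
*--*--
2) *---**
*---**
----*-
**--**
**--*-
3) ---*--
*--*--
-*-*--
-*-**-
---*--
4) --***-
---**-
**-*--
---**-
---*--
5) --*---
-*---*
-----*
---**-
------
6) ------
*-----
*----*
----*-
---*--
7) ------
*----*
*----*
----**
------
8) ------
*----*
------
*---**
------
9) ------
------
----*-
-----*
-----*
10) ------
------
------
----**
------

2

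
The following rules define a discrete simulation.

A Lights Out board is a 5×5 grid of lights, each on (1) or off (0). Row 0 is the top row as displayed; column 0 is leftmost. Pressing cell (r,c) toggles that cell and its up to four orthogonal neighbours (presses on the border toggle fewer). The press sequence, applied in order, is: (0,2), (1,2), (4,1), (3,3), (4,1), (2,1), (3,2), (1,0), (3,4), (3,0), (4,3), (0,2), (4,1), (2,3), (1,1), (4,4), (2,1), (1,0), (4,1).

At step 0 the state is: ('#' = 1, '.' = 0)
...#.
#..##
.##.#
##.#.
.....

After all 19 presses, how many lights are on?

12

k=0  ...#.
#..##
.##.#
##.#.
.....
k=1  .##..
#.###
.##.#
##.#.
.....
k=2  .#...
##..#
.#..#
##.#.
.....
k=3  .#...
##..#
.#..#
#..#.
###..
k=4  .#...
##..#
.#.##
#.#.#
####.
k=5  .#...
##..#
.#.##
###.#
...#.
k=6  .#...
#...#
#.###
#.#.#
...#.
k=7  .#...
#...#
#..##
##.##
..##.
k=8  ##...
.#..#
...##
##.##
..##.
k=9  ##...
.#..#
...#.
##...
..###
k=10  ##...
.#..#
#..#.
.....
#.###
k=11  ##...
.#..#
#..#.
...#.
#....
k=12  #.##.
.##.#
#..#.
...#.
#....
k=13  #.##.
.##.#
#..#.
.#.#.
.##..
k=14  #.##.
.####
#.#.#
.#...
.##..
k=15  ####.
#..##
###.#
.#...
.##..
k=16  ####.
#..##
###.#
.#..#
.####
k=17  ####.
##.##
....#
....#
.####
k=18  .###.
...##
#...#
....#
.####
k=19  .###.
...##
#...#
.#..#
#..##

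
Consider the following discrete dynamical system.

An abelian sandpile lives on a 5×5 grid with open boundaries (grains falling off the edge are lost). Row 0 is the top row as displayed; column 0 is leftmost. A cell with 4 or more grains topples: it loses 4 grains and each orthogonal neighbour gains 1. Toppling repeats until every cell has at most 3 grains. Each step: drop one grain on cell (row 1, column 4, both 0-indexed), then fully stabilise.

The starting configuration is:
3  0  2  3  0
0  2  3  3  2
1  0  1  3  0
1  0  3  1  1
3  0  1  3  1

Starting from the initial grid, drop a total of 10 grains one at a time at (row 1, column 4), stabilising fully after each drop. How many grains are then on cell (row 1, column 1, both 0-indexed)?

[0] 3  0  2  3  0
0  2  3  3  2
1  0  1  3  0
1  0  3  1  1
3  0  1  3  1
[1] 3  0  2  3  0
0  2  3  3  3
1  0  1  3  0
1  0  3  1  1
3  0  1  3  1
[2] 3  1  0  1  2
0  3  1  3  1
1  0  3  0  2
1  0  3  2  1
3  0  1  3  1
[3] 3  1  0  1  2
0  3  1  3  2
1  0  3  0  2
1  0  3  2  1
3  0  1  3  1
[4] 3  1  0  1  2
0  3  1  3  3
1  0  3  0  2
1  0  3  2  1
3  0  1  3  1
[5] 3  1  0  2  3
0  3  2  0  1
1  0  3  1  3
1  0  3  2  1
3  0  1  3  1
[6] 3  1  0  2  3
0  3  2  0  2
1  0  3  1  3
1  0  3  2  1
3  0  1  3  1
[7] 3  1  0  2  3
0  3  2  0  3
1  0  3  1  3
1  0  3  2  1
3  0  1  3  1
[8] 3  1  0  3  0
0  3  2  1  2
1  0  3  2  0
1  0  3  2  2
3  0  1  3  1
[9] 3  1  0  3  0
0  3  2  1  3
1  0  3  2  0
1  0  3  2  2
3  0  1  3  1
[10] 3  1  0  3  1
0  3  2  2  0
1  0  3  2  1
1  0  3  2  2
3  0  1  3  1

3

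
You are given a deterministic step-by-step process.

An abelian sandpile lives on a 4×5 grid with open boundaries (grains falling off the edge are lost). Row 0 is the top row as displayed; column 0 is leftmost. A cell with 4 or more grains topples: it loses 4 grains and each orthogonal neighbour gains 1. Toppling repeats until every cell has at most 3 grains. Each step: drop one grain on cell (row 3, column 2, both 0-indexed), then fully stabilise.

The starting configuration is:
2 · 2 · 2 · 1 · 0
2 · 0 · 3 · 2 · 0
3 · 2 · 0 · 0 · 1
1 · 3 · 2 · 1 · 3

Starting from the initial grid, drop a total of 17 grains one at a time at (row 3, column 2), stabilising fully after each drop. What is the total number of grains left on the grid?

34

t=0: 2 · 2 · 2 · 1 · 0
2 · 0 · 3 · 2 · 0
3 · 2 · 0 · 0 · 1
1 · 3 · 2 · 1 · 3
t=1: 2 · 2 · 2 · 1 · 0
2 · 0 · 3 · 2 · 0
3 · 2 · 0 · 0 · 1
1 · 3 · 3 · 1 · 3
t=2: 2 · 2 · 2 · 1 · 0
2 · 0 · 3 · 2 · 0
3 · 3 · 1 · 0 · 1
2 · 0 · 1 · 2 · 3
t=3: 2 · 2 · 2 · 1 · 0
2 · 0 · 3 · 2 · 0
3 · 3 · 1 · 0 · 1
2 · 0 · 2 · 2 · 3
t=4: 2 · 2 · 2 · 1 · 0
2 · 0 · 3 · 2 · 0
3 · 3 · 1 · 0 · 1
2 · 0 · 3 · 2 · 3
t=5: 2 · 2 · 2 · 1 · 0
2 · 0 · 3 · 2 · 0
3 · 3 · 2 · 0 · 1
2 · 1 · 0 · 3 · 3
t=6: 2 · 2 · 2 · 1 · 0
2 · 0 · 3 · 2 · 0
3 · 3 · 2 · 0 · 1
2 · 1 · 1 · 3 · 3
t=7: 2 · 2 · 2 · 1 · 0
2 · 0 · 3 · 2 · 0
3 · 3 · 2 · 0 · 1
2 · 1 · 2 · 3 · 3
t=8: 2 · 2 · 2 · 1 · 0
2 · 0 · 3 · 2 · 0
3 · 3 · 2 · 0 · 1
2 · 1 · 3 · 3 · 3
t=9: 2 · 2 · 2 · 1 · 0
2 · 0 · 3 · 2 · 0
3 · 3 · 3 · 1 · 2
2 · 2 · 1 · 1 · 0
t=10: 2 · 2 · 2 · 1 · 0
2 · 0 · 3 · 2 · 0
3 · 3 · 3 · 1 · 2
2 · 2 · 2 · 1 · 0
t=11: 2 · 2 · 2 · 1 · 0
2 · 0 · 3 · 2 · 0
3 · 3 · 3 · 1 · 2
2 · 2 · 3 · 1 · 0
t=12: 2 · 2 · 3 · 1 · 0
3 · 2 · 0 · 3 · 0
1 · 2 · 2 · 2 · 2
0 · 1 · 2 · 2 · 0
t=13: 2 · 2 · 3 · 1 · 0
3 · 2 · 0 · 3 · 0
1 · 2 · 2 · 2 · 2
0 · 1 · 3 · 2 · 0
t=14: 2 · 2 · 3 · 1 · 0
3 · 2 · 0 · 3 · 0
1 · 2 · 3 · 2 · 2
0 · 2 · 0 · 3 · 0
t=15: 2 · 2 · 3 · 1 · 0
3 · 2 · 0 · 3 · 0
1 · 2 · 3 · 2 · 2
0 · 2 · 1 · 3 · 0
t=16: 2 · 2 · 3 · 1 · 0
3 · 2 · 0 · 3 · 0
1 · 2 · 3 · 2 · 2
0 · 2 · 2 · 3 · 0
t=17: 2 · 2 · 3 · 1 · 0
3 · 2 · 0 · 3 · 0
1 · 2 · 3 · 2 · 2
0 · 2 · 3 · 3 · 0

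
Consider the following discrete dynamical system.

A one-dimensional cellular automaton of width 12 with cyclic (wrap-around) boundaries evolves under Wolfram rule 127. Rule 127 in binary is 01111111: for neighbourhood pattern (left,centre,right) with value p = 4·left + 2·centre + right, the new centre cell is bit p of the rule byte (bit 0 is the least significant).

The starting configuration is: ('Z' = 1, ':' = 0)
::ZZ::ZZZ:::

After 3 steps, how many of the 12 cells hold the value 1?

step 0: ::ZZ::ZZZ:::
step 1: ZZZZZZZ:ZZZZ
step 2: ::::::ZZZ:::
step 3: ZZZZZZZ:ZZZZ

11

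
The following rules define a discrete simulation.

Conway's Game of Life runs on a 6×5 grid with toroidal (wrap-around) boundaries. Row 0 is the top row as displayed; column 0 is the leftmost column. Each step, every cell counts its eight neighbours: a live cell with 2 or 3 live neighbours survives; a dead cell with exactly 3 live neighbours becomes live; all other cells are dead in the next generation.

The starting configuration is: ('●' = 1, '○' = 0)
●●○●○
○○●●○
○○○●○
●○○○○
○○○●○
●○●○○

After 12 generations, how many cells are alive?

gen 0: ●●○●○
○○●●○
○○○●○
●○○○○
○○○●○
●○●○○
gen 1: ●○○●○
○●○●○
○○●●●
○○○○●
○●○○●
●○●●○
gen 2: ●○○●○
●●○○○
●○●○●
○○●○●
○●●○●
●○●●○
gen 3: ●○○●○
○○●●○
○○●○●
○○●○●
○○○○●
●○○○○
gen 4: ○●●●○
○●●○○
○●●○●
●○○○●
●○○●●
●○○○○
gen 5: ●○○●○
○○○○○
○○●○●
○○●○○
○●○●○
●○○○○
gen 6: ○○○○●
○○○●●
○○○●○
○●●○○
○●●○○
●●●○○
gen 7: ○●●○●
○○○●●
○○○●●
○●○●○
○○○●○
●○●●○
gen 8: ○●○○○
○○○○○
●○○○○
○○○●○
○●○●○
●○○○○
gen 9: ○○○○○
○○○○○
○○○○○
○○●○●
○○●○●
●●●○○
gen 10: ○●○○○
○○○○○
○○○○○
○○○○○
○○●○●
●●●●○
gen 11: ●●○○○
○○○○○
○○○○○
○○○○○
●○●○●
●○○●●
gen 12: ●●○○○
○○○○○
○○○○○
○○○○○
●●○○○
○○●●○

6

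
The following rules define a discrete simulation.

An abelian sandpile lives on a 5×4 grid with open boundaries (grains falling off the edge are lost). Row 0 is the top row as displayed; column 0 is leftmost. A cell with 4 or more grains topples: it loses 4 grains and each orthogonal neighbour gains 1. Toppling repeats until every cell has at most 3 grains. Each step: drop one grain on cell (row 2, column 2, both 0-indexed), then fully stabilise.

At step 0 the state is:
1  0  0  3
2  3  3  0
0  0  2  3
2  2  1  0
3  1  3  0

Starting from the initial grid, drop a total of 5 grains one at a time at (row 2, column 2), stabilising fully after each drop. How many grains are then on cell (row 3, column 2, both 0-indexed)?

0) 1  0  0  3
2  3  3  0
0  0  2  3
2  2  1  0
3  1  3  0
1) 1  0  0  3
2  3  3  0
0  0  3  3
2  2  1  0
3  1  3  0
2) 1  1  1  3
3  0  1  2
0  2  2  0
2  2  2  1
3  1  3  0
3) 1  1  1  3
3  0  1  2
0  2  3  0
2  2  2  1
3  1  3  0
4) 1  1  1  3
3  0  2  2
0  3  0  1
2  2  3  1
3  1  3  0
5) 1  1  1  3
3  0  2  2
0  3  1  1
2  2  3  1
3  1  3  0

3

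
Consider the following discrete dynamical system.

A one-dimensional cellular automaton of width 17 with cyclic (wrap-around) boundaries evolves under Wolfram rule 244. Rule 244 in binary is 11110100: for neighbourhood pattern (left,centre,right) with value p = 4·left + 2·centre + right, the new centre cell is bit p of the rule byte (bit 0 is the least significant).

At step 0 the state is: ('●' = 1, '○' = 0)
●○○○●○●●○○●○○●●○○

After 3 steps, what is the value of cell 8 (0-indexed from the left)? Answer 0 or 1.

k=0  ●○○○●○●●○○●○○●●○○
k=1  ●●○○●●○●●○●●○○●●○
k=2  ○●●○○●●○●●○●●○○●●
k=3  ●○●●○○●●○●●○●●○○●

0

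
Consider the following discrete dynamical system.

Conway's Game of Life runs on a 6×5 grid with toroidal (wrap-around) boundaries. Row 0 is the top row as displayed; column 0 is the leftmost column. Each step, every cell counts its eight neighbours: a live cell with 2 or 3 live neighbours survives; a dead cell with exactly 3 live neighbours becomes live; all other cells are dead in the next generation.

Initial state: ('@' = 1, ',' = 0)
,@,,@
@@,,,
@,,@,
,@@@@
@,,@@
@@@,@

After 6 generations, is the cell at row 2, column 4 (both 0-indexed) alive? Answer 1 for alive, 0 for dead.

1

t=0: ,@,,@
@@,,,
@,,@,
,@@@@
@,,@@
@@@,@
t=1: ,,,@@
,@@,,
,,,@,
,@,,,
,,,,,
,,@,,
t=2: ,@,@,
,,@,@
,@,,,
,,,,,
,,,,,
,,,@,
t=3: ,,,@@
@@@@,
,,,,,
,,,,,
,,,,,
,,@,,
t=4: @,,,@
@@@@,
,@@,,
,,,,,
,,,,,
,,,@,
t=5: @,,,,
,,,@,
@,,@,
,,,,,
,,,,,
,,,,@
t=6: ,,,,@
,,,,,
,,,,@
,,,,,
,,,,,
,,,,,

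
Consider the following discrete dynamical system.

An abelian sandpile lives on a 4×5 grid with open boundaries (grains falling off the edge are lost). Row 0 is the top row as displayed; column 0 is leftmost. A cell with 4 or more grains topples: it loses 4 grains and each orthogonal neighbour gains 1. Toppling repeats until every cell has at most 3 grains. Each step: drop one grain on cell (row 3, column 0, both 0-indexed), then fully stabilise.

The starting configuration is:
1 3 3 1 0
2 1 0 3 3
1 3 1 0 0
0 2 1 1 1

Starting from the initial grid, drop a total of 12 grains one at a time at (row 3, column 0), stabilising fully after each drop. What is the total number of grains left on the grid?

31

t=0: 1 3 3 1 0
2 1 0 3 3
1 3 1 0 0
0 2 1 1 1
t=1: 1 3 3 1 0
2 1 0 3 3
1 3 1 0 0
1 2 1 1 1
t=2: 1 3 3 1 0
2 1 0 3 3
1 3 1 0 0
2 2 1 1 1
t=3: 1 3 3 1 0
2 1 0 3 3
1 3 1 0 0
3 2 1 1 1
t=4: 1 3 3 1 0
2 1 0 3 3
2 3 1 0 0
0 3 1 1 1
t=5: 1 3 3 1 0
2 1 0 3 3
2 3 1 0 0
1 3 1 1 1
t=6: 1 3 3 1 0
2 1 0 3 3
2 3 1 0 0
2 3 1 1 1
t=7: 1 3 3 1 0
2 1 0 3 3
2 3 1 0 0
3 3 1 1 1
t=8: 1 3 3 1 0
3 2 0 3 3
0 1 2 0 0
2 1 2 1 1
t=9: 1 3 3 1 0
3 2 0 3 3
0 1 2 0 0
3 1 2 1 1
t=10: 1 3 3 1 0
3 2 0 3 3
1 1 2 0 0
0 2 2 1 1
t=11: 1 3 3 1 0
3 2 0 3 3
1 1 2 0 0
1 2 2 1 1
t=12: 1 3 3 1 0
3 2 0 3 3
1 1 2 0 0
2 2 2 1 1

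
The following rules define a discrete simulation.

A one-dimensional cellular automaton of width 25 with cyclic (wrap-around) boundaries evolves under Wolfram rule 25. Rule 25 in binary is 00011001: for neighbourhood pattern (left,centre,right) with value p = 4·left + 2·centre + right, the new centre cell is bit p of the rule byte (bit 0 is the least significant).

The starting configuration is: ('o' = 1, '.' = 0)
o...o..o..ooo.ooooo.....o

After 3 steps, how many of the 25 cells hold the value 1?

0) o...o..o..ooo.ooooo.....o
1) .oo..o..o.o...o....oooo.o
2) .o.o..o....oo..ooo.o.....
3) ....o..ooo.o.o.o....ooooo

12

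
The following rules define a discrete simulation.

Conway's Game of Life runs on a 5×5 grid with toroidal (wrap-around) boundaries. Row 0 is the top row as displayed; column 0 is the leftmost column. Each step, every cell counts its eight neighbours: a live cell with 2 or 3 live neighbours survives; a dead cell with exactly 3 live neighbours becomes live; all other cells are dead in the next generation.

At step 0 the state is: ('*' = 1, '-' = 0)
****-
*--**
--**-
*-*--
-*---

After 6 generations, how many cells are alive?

0) ****-
*--**
--**-
*-*--
-*---
1) ---*-
*----
*-*--
--**-
---**
2) ---*-
-*--*
--***
-**--
----*
3) *--**
*---*
----*
***-*
--**-
4) ***--
-----
-----
***-*
-----
5) -*---
-*---
**---
**---
---**
6) *-*--
-**--
--*--
-**--
-**-*

10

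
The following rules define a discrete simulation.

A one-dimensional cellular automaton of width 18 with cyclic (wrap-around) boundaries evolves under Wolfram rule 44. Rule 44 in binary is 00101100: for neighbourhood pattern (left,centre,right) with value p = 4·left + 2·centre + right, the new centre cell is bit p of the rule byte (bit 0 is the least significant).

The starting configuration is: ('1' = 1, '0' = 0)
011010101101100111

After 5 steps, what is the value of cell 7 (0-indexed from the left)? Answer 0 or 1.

0) 011010101101100111
1) 110111111011000100
2) 101100000110000100
3) 111000000100000100
4) 100000000100000100
5) 100000000100000100

0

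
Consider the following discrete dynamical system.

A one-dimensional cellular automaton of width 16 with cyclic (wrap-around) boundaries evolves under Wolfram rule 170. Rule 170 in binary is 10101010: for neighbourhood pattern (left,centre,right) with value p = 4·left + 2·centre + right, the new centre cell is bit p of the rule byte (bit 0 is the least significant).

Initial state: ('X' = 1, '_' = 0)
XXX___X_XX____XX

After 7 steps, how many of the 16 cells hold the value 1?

t=0: XXX___X_XX____XX
t=1: XX___X_XX____XXX
t=2: X___X_XX____XXXX
t=3: ___X_XX____XXXXX
t=4: __X_XX____XXXXX_
t=5: _X_XX____XXXXX__
t=6: X_XX____XXXXX___
t=7: _XX____XXXXX___X

8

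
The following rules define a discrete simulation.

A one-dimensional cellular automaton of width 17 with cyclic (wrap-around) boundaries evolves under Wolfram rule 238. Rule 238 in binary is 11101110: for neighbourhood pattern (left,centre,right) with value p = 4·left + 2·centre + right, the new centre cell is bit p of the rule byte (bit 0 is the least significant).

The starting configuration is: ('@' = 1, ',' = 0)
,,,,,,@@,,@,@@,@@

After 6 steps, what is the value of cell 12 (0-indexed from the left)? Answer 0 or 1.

1

0) ,,,,,,@@,,@,@@,@@
1) ,,,,,@@@,@@@@@@@@
2) ,,,,@@@@@@@@@@@@@
3) ,,,@@@@@@@@@@@@@@
4) ,,@@@@@@@@@@@@@@@
5) ,@@@@@@@@@@@@@@@@
6) @@@@@@@@@@@@@@@@@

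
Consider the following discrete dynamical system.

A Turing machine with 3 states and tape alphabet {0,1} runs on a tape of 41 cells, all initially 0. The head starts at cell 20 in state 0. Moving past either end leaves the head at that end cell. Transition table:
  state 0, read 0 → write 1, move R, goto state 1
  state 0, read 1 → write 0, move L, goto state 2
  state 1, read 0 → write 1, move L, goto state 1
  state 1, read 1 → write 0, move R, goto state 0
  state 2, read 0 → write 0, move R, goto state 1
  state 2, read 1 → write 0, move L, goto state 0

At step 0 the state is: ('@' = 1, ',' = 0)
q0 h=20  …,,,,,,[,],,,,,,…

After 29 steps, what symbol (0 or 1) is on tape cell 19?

1

k=0  q0 h=20  …,,,,,,[,],,,,,,…
k=1  q1 h=21  …,,,,,@[,],,,,,,…
k=2  q1 h=20  …,,,,,,[@]@,,,,,…
k=3  q0 h=21  …,,,,,,[@],,,,,,…
k=4  q2 h=20  …,,,,,,[,],,,,,,…
k=5  q1 h=21  …,,,,,,[,],,,,,,…
k=6  q1 h=20  …,,,,,,[,]@,,,,,…
k=7  q1 h=19  …,,,,,,[,]@@,,,,…
k=8  q1 h=18  …,,,,,,[,]@@@,,,…
k=9  q1 h=17  …,,,,,,[,]@@@@,,…
k=10  q1 h=16  …,,,,,,[,]@@@@@,…
k=11  q1 h=15  …,,,,,,[,]@@@@@@…
k=12  q1 h=14  …,,,,,,[,]@@@@@@…
k=13  q1 h=13  …,,,,,,[,]@@@@@@…
k=14  q1 h=12  …,,,,,,[,]@@@@@@…
k=15  q1 h=11  …,,,,,,[,]@@@@@@…
k=16  q1 h=10  …,,,,,,[,]@@@@@@…
k=17  q1 h= 9  …,,,,,,[,]@@@@@@…
k=18  q1 h= 8  …,,,,,,[,]@@@@@@…
k=19  q1 h= 7  …,,,,,,[,]@@@@@@…
k=20  q1 h= 6  |,,,,,,[,]@@@@@@…
k=21  q1 h= 5  |,,,,,[,]@@@@@@…
k=22  q1 h= 4  |,,,,[,]@@@@@@…
k=23  q1 h= 3  |,,,[,]@@@@@@…
k=24  q1 h= 2  |,,[,]@@@@@@…
k=25  q1 h= 1  |,[,]@@@@@@…
k=26  q1 h= 0  |[,]@@@@@@…
k=27  q1 h= 0  |[@]@@@@@@…
k=28  q0 h= 1  |,[@]@@@@@@…
k=29  q2 h= 0  |[,],@@@@@…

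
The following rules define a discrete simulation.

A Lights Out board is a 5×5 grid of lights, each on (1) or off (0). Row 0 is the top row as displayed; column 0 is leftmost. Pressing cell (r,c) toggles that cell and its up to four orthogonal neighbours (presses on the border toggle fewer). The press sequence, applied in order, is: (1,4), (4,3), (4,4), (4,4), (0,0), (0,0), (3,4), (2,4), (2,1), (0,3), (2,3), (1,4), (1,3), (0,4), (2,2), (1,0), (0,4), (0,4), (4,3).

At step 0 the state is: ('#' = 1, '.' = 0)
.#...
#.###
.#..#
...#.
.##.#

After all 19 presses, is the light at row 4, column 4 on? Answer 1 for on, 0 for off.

step 0: .#...
#.###
.#..#
...#.
.##.#
step 1: .#..#
#.#..
.#...
...#.
.##.#
step 2: .#..#
#.#..
.#...
.....
.#.#.
step 3: .#..#
#.#..
.#...
....#
.#..#
step 4: .#..#
#.#..
.#...
.....
.#.#.
step 5: #...#
..#..
.#...
.....
.#.#.
step 6: .#..#
#.#..
.#...
.....
.#.#.
step 7: .#..#
#.#..
.#..#
...##
.#.##
step 8: .#..#
#.#.#
.#.#.
...#.
.#.##
step 9: .#..#
###.#
#.##.
.#.#.
.#.##
step 10: .###.
#####
#.##.
.#.#.
.#.##
step 11: .###.
###.#
#...#
.#...
.#.##
step 12: .####
####.
#....
.#...
.#.##
step 13: .##.#
##..#
#..#.
.#...
.#.##
step 14: .###.
##...
#..#.
.#...
.#.##
step 15: .###.
###..
###..
.##..
.#.##
step 16: ####.
..#..
.##..
.##..
.#.##
step 17: ###.#
..#.#
.##..
.##..
.#.##
step 18: ####.
..#..
.##..
.##..
.#.##
step 19: ####.
..#..
.##..
.###.
.##..

0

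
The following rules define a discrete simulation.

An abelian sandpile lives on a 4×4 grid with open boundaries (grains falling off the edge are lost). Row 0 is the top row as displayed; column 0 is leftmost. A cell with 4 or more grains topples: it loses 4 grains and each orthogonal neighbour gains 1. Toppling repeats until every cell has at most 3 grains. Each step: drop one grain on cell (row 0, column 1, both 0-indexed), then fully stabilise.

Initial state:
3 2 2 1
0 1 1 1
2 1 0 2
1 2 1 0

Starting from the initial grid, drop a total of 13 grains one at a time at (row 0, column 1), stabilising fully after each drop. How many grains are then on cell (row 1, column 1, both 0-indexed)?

step 0: 3 2 2 1
0 1 1 1
2 1 0 2
1 2 1 0
step 1: 3 3 2 1
0 1 1 1
2 1 0 2
1 2 1 0
step 2: 0 1 3 1
1 2 1 1
2 1 0 2
1 2 1 0
step 3: 0 2 3 1
1 2 1 1
2 1 0 2
1 2 1 0
step 4: 0 3 3 1
1 2 1 1
2 1 0 2
1 2 1 0
step 5: 1 1 0 2
1 3 2 1
2 1 0 2
1 2 1 0
step 6: 1 2 0 2
1 3 2 1
2 1 0 2
1 2 1 0
step 7: 1 3 0 2
1 3 2 1
2 1 0 2
1 2 1 0
step 8: 2 1 1 2
2 0 3 1
2 2 0 2
1 2 1 0
step 9: 2 2 1 2
2 0 3 1
2 2 0 2
1 2 1 0
step 10: 2 3 1 2
2 0 3 1
2 2 0 2
1 2 1 0
step 11: 3 0 2 2
2 1 3 1
2 2 0 2
1 2 1 0
step 12: 3 1 2 2
2 1 3 1
2 2 0 2
1 2 1 0
step 13: 3 2 2 2
2 1 3 1
2 2 0 2
1 2 1 0

1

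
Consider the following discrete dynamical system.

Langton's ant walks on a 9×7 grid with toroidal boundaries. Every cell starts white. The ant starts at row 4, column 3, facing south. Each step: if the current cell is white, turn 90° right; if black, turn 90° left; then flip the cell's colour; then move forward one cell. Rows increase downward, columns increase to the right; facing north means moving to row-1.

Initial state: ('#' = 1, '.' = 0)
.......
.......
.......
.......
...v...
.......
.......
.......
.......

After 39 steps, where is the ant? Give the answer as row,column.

step 0: .......
.......
.......
.......
...v...
.......
.......
.......
.......
step 1: .......
.......
.......
.......
..<#...
.......
.......
.......
.......
step 2: .......
.......
.......
..^....
..##...
.......
.......
.......
.......
step 3: .......
.......
.......
..#>...
..##...
.......
.......
.......
.......
step 4: .......
.......
.......
..##...
..#v...
.......
.......
.......
.......
step 5: .......
.......
.......
..##...
..#.>..
.......
.......
.......
.......
step 6: .......
.......
.......
..##...
..#.#..
....v..
.......
.......
.......
step 7: .......
.......
.......
..##...
..#.#..
...<#..
.......
.......
.......
step 8: .......
.......
.......
..##...
..#^#..
...##..
.......
.......
.......
step 9: .......
.......
.......
..##...
..##>..
...##..
.......
.......
.......
step 10: .......
.......
.......
..##^..
..##...
...##..
.......
.......
.......
step 11: .......
.......
.......
..###>.
..##...
...##..
.......
.......
.......
step 12: .......
.......
.......
..####.
..##.v.
...##..
.......
.......
.......
step 13: .......
.......
.......
..####.
..##<#.
...##..
.......
.......
.......
step 14: .......
.......
.......
..##^#.
..####.
...##..
.......
.......
.......
step 15: .......
.......
.......
..#<.#.
..####.
...##..
.......
.......
.......
step 16: .......
.......
.......
..#..#.
..#v##.
...##..
.......
.......
.......
step 17: .......
.......
.......
..#..#.
..#.>#.
...##..
.......
.......
.......
step 18: .......
.......
.......
..#.^#.
..#..#.
...##..
.......
.......
.......
step 19: .......
.......
.......
..#.#>.
..#..#.
...##..
.......
.......
.......
step 20: .......
.......
.....^.
..#.#..
..#..#.
...##..
.......
.......
.......
step 21: .......
.......
.....#>
..#.#..
..#..#.
...##..
.......
.......
.......
step 22: .......
.......
.....##
..#.#.v
..#..#.
...##..
.......
.......
.......
step 23: .......
.......
.....##
..#.#<#
..#..#.
...##..
.......
.......
.......
step 24: .......
.......
.....^#
..#.###
..#..#.
...##..
.......
.......
.......
step 25: .......
.......
....<.#
..#.###
..#..#.
...##..
.......
.......
.......
step 26: .......
....^..
....#.#
..#.###
..#..#.
...##..
.......
.......
.......
step 27: .......
....#>.
....#.#
..#.###
..#..#.
...##..
.......
.......
.......
step 28: .......
....##.
....#v#
..#.###
..#..#.
...##..
.......
.......
.......
step 29: .......
....##.
....<##
..#.###
..#..#.
...##..
.......
.......
.......
step 30: .......
....##.
.....##
..#.v##
..#..#.
...##..
.......
.......
.......
step 31: .......
....##.
.....##
..#..>#
..#..#.
...##..
.......
.......
.......
step 32: .......
....##.
.....^#
..#...#
..#..#.
...##..
.......
.......
.......
step 33: .......
....##.
....<.#
..#...#
..#..#.
...##..
.......
.......
.......
step 34: .......
....^#.
....#.#
..#...#
..#..#.
...##..
.......
.......
.......
step 35: .......
...<.#.
....#.#
..#...#
..#..#.
...##..
.......
.......
.......
step 36: ...^...
...#.#.
....#.#
..#...#
..#..#.
...##..
.......
.......
.......
step 37: ...#>..
...#.#.
....#.#
..#...#
..#..#.
...##..
.......
.......
.......
step 38: ...##..
...#v#.
....#.#
..#...#
..#..#.
...##..
.......
.......
.......
step 39: ...##..
...<##.
....#.#
..#...#
..#..#.
...##..
.......
.......
.......

1,3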